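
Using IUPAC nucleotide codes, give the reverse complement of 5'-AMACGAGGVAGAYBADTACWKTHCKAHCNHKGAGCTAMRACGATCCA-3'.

5′-TGGATCGTYKTAGCTCMDNGDTMGDAMWGTAHTVRTCTBCCTCGTKT-3′

Standard pairs A↔T, G↔C; ambiguity codes pair R↔Y, M↔K, W↔W, B↔V, D↔H, N↔N. Complement (TKTGCTCCBTCTRVTHATGWMADGMTDGNDMCTCGATKYTGCTAGGT), then reverse for 5'→3'.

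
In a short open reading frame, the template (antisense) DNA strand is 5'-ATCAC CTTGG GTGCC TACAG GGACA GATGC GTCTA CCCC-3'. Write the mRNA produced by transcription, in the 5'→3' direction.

5'-GGGGUAGACGCAUCUGUCCCUGUAGGCACCCAAGGUGAU-3'

The mRNA has the sequence of the coding strand (reverse complement of the template) with T→U. Reverse complement of ATCACCTTGGGTGCCTACAGGGACAGATGCGTCTACCCC is GGGGTAGACGCATCTGTCCCTGTAGGCACCCAAGGTGAT; then T→U.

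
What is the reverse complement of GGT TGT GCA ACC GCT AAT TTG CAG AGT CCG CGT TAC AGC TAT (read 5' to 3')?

Complement each base (A↔T, G↔C): CCAACACGTTGGCGATTAAACGTCTCAGGCGCAATGTCGATA. Then reverse.

5′-ATAGCTGTAACGCGGACTCTGCAAATTAGCGGTTGCACAACC-3′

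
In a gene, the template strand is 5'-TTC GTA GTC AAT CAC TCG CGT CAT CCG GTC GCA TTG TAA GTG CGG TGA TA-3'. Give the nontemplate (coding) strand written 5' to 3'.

The coding strand is complementary and antiparallel to the template: take the complement (A↔T, G↔C) and reverse.

5'-TATCACCGCACTTACAATGCGACCGGATGACGCGAGTGATTGACTACGAA-3'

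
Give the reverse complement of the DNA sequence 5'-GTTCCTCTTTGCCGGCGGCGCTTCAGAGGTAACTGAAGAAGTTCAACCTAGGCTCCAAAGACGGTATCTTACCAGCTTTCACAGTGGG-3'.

Complement each base (A↔T, G↔C): CAAGGAGAAACGGCCGCCGCGAAGTCTCCATTGACTTCTTCAAGTTGGATCCGAGGTTTCTGCCATAGAATGGTCGAAAGTGTCACCC. Then reverse.

5'-CCCACTGTGAAAGCTGGTAAGATACCGTCTTTGGAGCCTAGGTTGAACTTCTTCAGTTACCTCTGAAGCGCCGCCGGCAAAGAGGAAC-3'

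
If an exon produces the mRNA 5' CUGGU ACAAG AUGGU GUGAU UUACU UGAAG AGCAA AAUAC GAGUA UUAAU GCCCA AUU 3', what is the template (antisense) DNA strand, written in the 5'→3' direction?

5'-AATTGGGCATTAATACTCGTATTTTGCTCTTCAAGTAAATCACACCATCTTGTACCAG-3'

Replace U with T to get the coding DNA strand: CTGGTACAAGATGGTGTGATTTACTTGAAGAGCAAAATACGAGTATTAATGCCCAATT. The template strand is its reverse complement (complement GACCATGTTCTACCACACTAAATGAACTTCTCGTTTTATGCTCATAATTACGGGTTAA, then reverse).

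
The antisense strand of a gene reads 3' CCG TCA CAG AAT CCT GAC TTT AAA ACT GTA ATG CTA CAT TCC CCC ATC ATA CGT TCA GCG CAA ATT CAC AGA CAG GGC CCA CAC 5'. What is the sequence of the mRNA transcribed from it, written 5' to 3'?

5'-GGCAGUGUCUUAGGACUGAAAUUUUGACAUUACGAUGUAAGGGGGUAGUAUGCAAGUCGCGUUUAAGUGUCUGUCCCGGGUGUG-3'

Reading the template 3'→5' as shown, RNA polymerase pairs each base (A→U, T→A, G↔C) to build mRNA 5'→3' directly.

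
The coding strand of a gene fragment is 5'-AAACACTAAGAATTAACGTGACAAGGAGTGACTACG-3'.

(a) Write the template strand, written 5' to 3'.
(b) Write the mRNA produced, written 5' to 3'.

(a) 5'-CGTAGTCACTCCTTGTCACGTTAATTCTTAGTGTTT-3'
(b) 5'-AAACACUAAGAAUUAACGUGACAAGGAGUGACUACG-3'

(a) The template strand is the reverse complement of the coding strand: complement TTTGTGATTCTTAATTGCACTGTTCCTCACTGATGC, then reverse.
(b) mRNA matches the coding strand with T→U.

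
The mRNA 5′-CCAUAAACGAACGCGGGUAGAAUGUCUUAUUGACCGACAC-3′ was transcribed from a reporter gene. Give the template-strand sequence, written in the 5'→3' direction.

5'-GTGTCGGTCAATAAGACATTCTACCCGCGTTCGTTTATGG-3'

Replace U with T to get the coding DNA strand: CCATAAACGAACGCGGGTAGAATGTCTTATTGACCGACAC. The template strand is its reverse complement (complement GGTATTTGCTTGCGCCCATCTTACAGAATAACTGGCTGTG, then reverse).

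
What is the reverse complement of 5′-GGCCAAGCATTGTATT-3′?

5'-AATACAATGCTTGGCC-3'

Reading the sequence 3'→5' and pairing each base (A↔T, G↔C) gives the reverse complement directly.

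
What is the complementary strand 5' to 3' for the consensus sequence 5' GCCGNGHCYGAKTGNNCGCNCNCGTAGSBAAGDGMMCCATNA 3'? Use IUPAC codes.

Standard pairs A↔T, G↔C; ambiguity codes pair Y↔R, M↔K, S↔S, B↔V, D↔H, N↔N. Complement (CGGCNCDGRCTMACNNGCGNGNGCATCSVTTCHCKKGGTANT), then reverse for 5'→3'.

5'-TNATGGKKCHCTTVSCTACGNGNGCGNNCAMTCRGDCNCGGC-3'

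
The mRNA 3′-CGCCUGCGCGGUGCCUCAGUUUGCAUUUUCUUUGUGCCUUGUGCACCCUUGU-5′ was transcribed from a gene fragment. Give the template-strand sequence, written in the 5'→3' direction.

Written 5'→3' the mRNA is UGUUCCCACGUGUUCCGUGUUUCUUUUACGUUUGACUCCGUGGCGCGUCCGC, so the coding DNA strand is TGTTCCCACGTGTTCCGTGTTTCTTTTACGTTTGACTCCGTGGCGCGTCCGC. The template is its reverse complement.

5'-GCGGACGCGCCACGGAGTCAAACGTAAAAGAAACACGGAACACGTGGGAACA-3'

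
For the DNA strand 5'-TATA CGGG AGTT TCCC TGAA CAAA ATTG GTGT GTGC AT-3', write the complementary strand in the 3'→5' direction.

Base-pairing A↔T, G↔C gives the complement. The complementary strand is antiparallel, so paired with a 5'→3' strand it runs 3'→5'.

3'-ATATGCCCTCAAAGGGACTTGTTTTAACCACACACGTA-5'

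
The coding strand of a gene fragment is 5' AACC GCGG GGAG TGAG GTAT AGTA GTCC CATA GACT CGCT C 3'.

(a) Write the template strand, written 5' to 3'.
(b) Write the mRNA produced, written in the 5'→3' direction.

(a) 5'-GAGCGAGTCTATGGGACTACTATACCTCACTCCCCGCGGTT-3'
(b) 5'-AACCGCGGGGAGUGAGGUAUAGUAGUCCCAUAGACUCGCUC-3'

(a) The template strand is the reverse complement of the coding strand: complement TTGGCGCCCCTCACTCCATATCATCAGGGTATCTGAGCGAG, then reverse.
(b) mRNA matches the coding strand with T→U.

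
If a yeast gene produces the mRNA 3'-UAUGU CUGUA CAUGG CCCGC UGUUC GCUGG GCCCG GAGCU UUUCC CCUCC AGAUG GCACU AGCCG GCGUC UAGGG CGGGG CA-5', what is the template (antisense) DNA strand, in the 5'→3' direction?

Written 5'→3' the mRNA is ACGGGGCGGGAUCUGCGGCCGAUCACGGUAGACCUCCCCUUUUCGAGGCCCGGGUCGCUUGUCGCCCGGUACAUGUCUGUAU, so the coding DNA strand is ACGGGGCGGGATCTGCGGCCGATCACGGTAGACCTCCCCTTTTCGAGGCCCGGGTCGCTTGTCGCCCGGTACATGTCTGTAT. The template is its reverse complement.

5'-ATACAGACATGTACCGGGCGACAAGCGACCCGGGCCTCGAAAAGGGGAGGTCTACCGTGATCGGCCGCAGATCCCGCCCCGT-3'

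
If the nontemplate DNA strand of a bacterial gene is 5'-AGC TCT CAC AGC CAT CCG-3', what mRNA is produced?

5'-AGCUCUCACAGCCAUCCG-3'

The mRNA is synthesized from the template strand, so it matches the coding strand with T replaced by U.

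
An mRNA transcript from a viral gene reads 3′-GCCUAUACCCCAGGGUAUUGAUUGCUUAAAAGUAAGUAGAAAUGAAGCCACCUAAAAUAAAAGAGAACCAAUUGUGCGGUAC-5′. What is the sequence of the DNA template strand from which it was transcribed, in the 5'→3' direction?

5′-CGGATATGGGGTCCCATAACTAACGAATTTTCATTCATCTTTACTTCGGTGGATTTTATTTTCTCTTGGTTAACACGCCATG-3′

Written 5'→3' the mRNA is CAUGGCGUGUUAACCAAGAGAAAAUAAAAUCCACCGAAGUAAAGAUGAAUGAAAAUUCGUUAGUUAUGGGACCCCAUAUCCG, so the coding DNA strand is CATGGCGTGTTAACCAAGAGAAAATAAAATCCACCGAAGTAAAGATGAATGAAAATTCGTTAGTTATGGGACCCCATATCCG. The template is its reverse complement.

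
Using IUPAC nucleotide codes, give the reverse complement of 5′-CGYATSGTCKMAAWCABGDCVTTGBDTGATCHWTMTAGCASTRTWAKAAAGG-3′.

Standard pairs A↔T, G↔C; ambiguity codes pair R↔Y, M↔K, W↔W, S↔S, B↔V, D↔H. Complement (GCRTASCAGMKTTWGTVCHGBAACVHACTAGDWAKATCGTSAYAWTMTTTCC), then reverse for 5'→3'.

5'-CCTTTMTWAYASTGCTAKAWDGATCAHVCAABGHCVTGWTTKMGACSATRCG-3'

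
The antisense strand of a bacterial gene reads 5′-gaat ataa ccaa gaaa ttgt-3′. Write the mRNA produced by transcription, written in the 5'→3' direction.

RNA polymerase reads the template 3'→5' and synthesizes mRNA 5'→3' by base-pairing (A→U, T→A, G↔C). The complement of the template is CTTATATTGGTTCTTTAACA; antiparallel, so 5'→3' the coding strand is ACAATTTCTTGGTTATATTC. Replace T with U for the mRNA.

5'-ACAAUUUCUUGGUUAUAUUC-3'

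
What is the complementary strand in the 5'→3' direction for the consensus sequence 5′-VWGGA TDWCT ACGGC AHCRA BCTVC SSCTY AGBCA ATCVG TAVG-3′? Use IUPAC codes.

5'-CBTACBGATTGVCTRAGSSGBAGVTYGDTGCCGTAGWHATCCWB-3'

Standard pairs A↔T, G↔C; ambiguity codes pair R↔Y, W↔W, S↔S, B↔V, D↔H. Complement (BWCCTAHWGATGCCGTDGYTVGABGSSGARTCVGTTAGBCATBC), then reverse for 5'→3'.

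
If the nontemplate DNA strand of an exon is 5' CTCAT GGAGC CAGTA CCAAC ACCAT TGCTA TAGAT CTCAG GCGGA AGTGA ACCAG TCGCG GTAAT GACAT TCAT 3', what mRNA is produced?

The mRNA is synthesized from the template strand, so it matches the coding strand with T replaced by U.

5′-CUCAUGGAGCCAGUACCAACACCAUUGCUAUAGAUCUCAGGCGGAAGUGAACCAGUCGCGGUAAUGACAUUCAU-3′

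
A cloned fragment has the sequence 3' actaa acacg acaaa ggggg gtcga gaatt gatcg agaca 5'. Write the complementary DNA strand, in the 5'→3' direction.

5′-TGATTTGTGCTGTTTCCCCCCAGCTCTTAACTAGCTCTGT-3′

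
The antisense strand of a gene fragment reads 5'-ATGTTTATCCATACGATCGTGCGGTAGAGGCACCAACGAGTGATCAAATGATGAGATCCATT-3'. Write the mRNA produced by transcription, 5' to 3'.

RNA polymerase reads the template 3'→5' and synthesizes mRNA 5'→3' by base-pairing (A→U, T→A, G↔C). The complement of the template is TACAAATAGGTATGCTAGCACGCCATCTCCGTGGTTGCTCACTAGTTTACTACTCTAGGTAA; antiparallel, so 5'→3' the coding strand is AATGGATCTCATCATTTGATCACTCGTTGGTGCCTCTACCGCACGATCGTATGGATAAACAT. Replace T with U for the mRNA.

5'-AAUGGAUCUCAUCAUUUGAUCACUCGUUGGUGCCUCUACCGCACGAUCGUAUGGAUAAACAU-3'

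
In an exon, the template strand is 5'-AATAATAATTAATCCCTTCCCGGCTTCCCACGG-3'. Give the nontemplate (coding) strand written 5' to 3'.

5'-CCGTGGGAAGCCGGGAAGGGATTAATTATTATT-3'

The coding strand is complementary and antiparallel to the template: take the complement (A↔T, G↔C) and reverse.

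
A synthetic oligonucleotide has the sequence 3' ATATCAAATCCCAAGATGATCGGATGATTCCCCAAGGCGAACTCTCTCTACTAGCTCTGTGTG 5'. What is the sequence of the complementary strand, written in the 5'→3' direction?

5'-TATAGTTTAGGGTTCTACTAGCCTACTAAGGGGTTCCGCTTGAGAGAGATGATCGAGACACAC-3'

The strand is given 3'→5', so its complement runs 5'→3' in the same left-to-right order: pair each base A↔T, G↔C.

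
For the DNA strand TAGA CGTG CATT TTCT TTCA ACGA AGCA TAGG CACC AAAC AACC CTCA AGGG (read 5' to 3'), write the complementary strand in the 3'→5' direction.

Base-pairing A↔T, G↔C gives the complement. The complementary strand is antiparallel, so paired with a 5'→3' strand it runs 3'→5'.

3'-ATCTGCACGTAAAAGAAAGTTGCTTCGTATCCGTGGTTTGTTGGGAGTTCCC-5'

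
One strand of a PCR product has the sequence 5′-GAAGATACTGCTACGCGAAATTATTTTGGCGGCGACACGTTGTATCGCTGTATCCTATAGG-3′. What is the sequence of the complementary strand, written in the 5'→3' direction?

5'-CCTATAGGATACAGCGATACAACGTGTCGCCGCCAAAATAATTTCGCGTAGCAGTATCTTC-3'

Pairing A↔T and G↔C gives CTTCTATGACGATGCGCTTTAATAAAACCGCCGCTGTGCAACATAGCGACATAGGATATCC, running 3'→5'. Reverse for the 5'→3' convention.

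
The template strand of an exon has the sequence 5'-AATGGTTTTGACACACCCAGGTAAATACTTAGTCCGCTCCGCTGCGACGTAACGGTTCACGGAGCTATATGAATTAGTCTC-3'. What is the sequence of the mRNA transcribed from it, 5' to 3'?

5′-GAGACUAAUUCAUAUAGCUCCGUGAACCGUUACGUCGCAGCGGAGCGGACUAAGUAUUUACCUGGGUGUGUCAAAACCAUU-3′

The mRNA has the sequence of the coding strand (reverse complement of the template) with T→U. Reverse complement of AATGGTTTTGACACACCCAGGTAAATACTTAGTCCGCTCCGCTGCGACGTAACGGTTCACGGAGCTATATGAATTAGTCTC is GAGACTAATTCATATAGCTCCGTGAACCGTTACGTCGCAGCGGAGCGGACTAAGTATTTACCTGGGTGTGTCAAAACCATT; then T→U.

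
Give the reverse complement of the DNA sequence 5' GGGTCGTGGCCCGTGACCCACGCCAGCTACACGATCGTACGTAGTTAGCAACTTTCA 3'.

5′-TGAAAGTTGCTAACTACGTACGATCGTGTAGCTGGCGTGGGTCACGGGCCACGACCC-3′

Reading the sequence 3'→5' and pairing each base (A↔T, G↔C) gives the reverse complement directly.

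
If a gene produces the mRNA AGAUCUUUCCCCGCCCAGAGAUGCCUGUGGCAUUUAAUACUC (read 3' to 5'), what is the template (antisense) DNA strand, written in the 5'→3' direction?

Written 5'→3' the mRNA is CUCAUAAUUUACGGUGUCCGUAGAGACCCGCCCCUUUCUAGA, so the coding DNA strand is CTCATAATTTACGGTGTCCGTAGAGACCCGCCCCTTTCTAGA. The template is its reverse complement.

5'-TCTAGAAAGGGGCGGGTCTCTACGGACACCGTAAATTATGAG-3'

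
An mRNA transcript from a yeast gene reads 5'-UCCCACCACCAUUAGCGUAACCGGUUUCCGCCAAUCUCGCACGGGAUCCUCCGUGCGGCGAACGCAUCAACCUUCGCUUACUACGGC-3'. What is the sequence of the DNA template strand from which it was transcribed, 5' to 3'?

5'-GCCGTAGTAAGCGAAGGTTGATGCGTTCGCCGCACGGAGGATCCCGTGCGAGATTGGCGGAAACCGGTTACGCTAATGGTGGTGGGA-3'

Replace U with T to get the coding DNA strand: TCCCACCACCATTAGCGTAACCGGTTTCCGCCAATCTCGCACGGGATCCTCCGTGCGGCGAACGCATCAACCTTCGCTTACTACGGC. The template strand is its reverse complement (complement AGGGTGGTGGTAATCGCATTGGCCAAAGGCGGTTAGAGCGTGCCCTAGGAGGCACGCCGCTTGCGTAGTTGGAAGCGAATGATGCCG, then reverse).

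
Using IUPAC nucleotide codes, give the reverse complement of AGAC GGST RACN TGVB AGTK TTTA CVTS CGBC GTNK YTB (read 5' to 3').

5'-VARMNACGVCGSABGTAAAMACTVBCANGTYASCCGTCT-3'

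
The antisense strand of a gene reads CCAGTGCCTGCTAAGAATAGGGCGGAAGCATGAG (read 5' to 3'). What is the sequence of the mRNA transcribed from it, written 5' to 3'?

5'-CUCAUGCUUCCGCCCUAUUCUUAGCAGGCACUGG-3'

RNA polymerase reads the template 3'→5' and synthesizes mRNA 5'→3' by base-pairing (A→U, T→A, G↔C). The complement of the template is GGTCACGGACGATTCTTATCCCGCCTTCGTACTC; antiparallel, so 5'→3' the coding strand is CTCATGCTTCCGCCCTATTCTTAGCAGGCACTGG. Replace T with U for the mRNA.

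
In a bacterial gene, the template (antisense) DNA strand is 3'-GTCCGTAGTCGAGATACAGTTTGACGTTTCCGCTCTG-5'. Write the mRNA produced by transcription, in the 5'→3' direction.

Reading the template 3'→5' as shown, RNA polymerase pairs each base (A→U, T→A, G↔C) to build mRNA 5'→3' directly.

5'-CAGGCAUCAGCUCUAUGUCAAACUGCAAAGGCGAGAC-3'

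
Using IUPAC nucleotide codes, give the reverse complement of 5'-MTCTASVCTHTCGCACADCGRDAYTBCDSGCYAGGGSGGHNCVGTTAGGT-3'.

5'-ACCTAACBGNDCCSCCCTRGCSHGVARTHYCGHTGTGCGADAGBSTAGAK-3'

Standard pairs A↔T, G↔C; ambiguity codes pair R↔Y, M↔K, S↔S, B↔V, D↔H, N↔N. Complement (KAGATSBGADAGCGTGTHGCYHTRAVGHSCGRTCCCSCCDNGBCAATCCA), then reverse for 5'→3'.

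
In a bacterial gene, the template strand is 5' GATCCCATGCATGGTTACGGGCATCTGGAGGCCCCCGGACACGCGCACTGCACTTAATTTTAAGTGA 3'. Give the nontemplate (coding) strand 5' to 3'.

5'-TCACTTAAAATTAAGTGCAGTGCGCGTGTCCGGGGGCCTCCAGATGCCCGTAACCATGCATGGGATC-3'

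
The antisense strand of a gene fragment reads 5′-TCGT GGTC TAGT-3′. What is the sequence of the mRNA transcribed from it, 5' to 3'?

5'-ACUAGACCACGA-3'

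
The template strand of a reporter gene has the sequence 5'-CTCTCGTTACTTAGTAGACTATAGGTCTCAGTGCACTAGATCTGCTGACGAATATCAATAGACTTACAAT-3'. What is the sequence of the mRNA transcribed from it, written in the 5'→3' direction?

The mRNA has the sequence of the coding strand (reverse complement of the template) with T→U. Reverse complement of CTCTCGTTACTTAGTAGACTATAGGTCTCAGTGCACTAGATCTGCTGACGAATATCAATAGACTTACAAT is ATTGTAAGTCTATTGATATTCGTCAGCAGATCTAGTGCACTGAGACCTATAGTCTACTAAGTAACGAGAG; then T→U.

5'-AUUGUAAGUCUAUUGAUAUUCGUCAGCAGAUCUAGUGCACUGAGACCUAUAGUCUACUAAGUAACGAGAG-3'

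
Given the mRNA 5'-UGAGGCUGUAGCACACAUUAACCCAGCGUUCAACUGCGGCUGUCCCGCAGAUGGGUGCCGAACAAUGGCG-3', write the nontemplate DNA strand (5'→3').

The coding DNA strand has the same 5'→3' sequence as the mRNA with U replaced by T.

5'-TGAGGCTGTAGCACACATTAACCCAGCGTTCAACTGCGGCTGTCCCGCAGATGGGTGCCGAACAATGGCG-3'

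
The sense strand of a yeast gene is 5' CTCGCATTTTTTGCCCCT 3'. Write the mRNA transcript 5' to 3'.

The mRNA is synthesized from the template strand, so it matches the coding strand with T replaced by U.

5'-CUCGCAUUUUUUGCCCCU-3'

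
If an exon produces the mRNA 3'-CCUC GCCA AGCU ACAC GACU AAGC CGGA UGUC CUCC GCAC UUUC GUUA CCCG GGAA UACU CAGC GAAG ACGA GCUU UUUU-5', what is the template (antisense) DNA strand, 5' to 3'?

Written 5'→3' the mRNA is UUUUUUCGAGCAGAAGCGACUCAUAAGGGCCCAUUGCUUUCACGCCUCCUGUAGGCCGAAUCAGCACAUCGAACCGCUCC, so the coding DNA strand is TTTTTTCGAGCAGAAGCGACTCATAAGGGCCCATTGCTTTCACGCCTCCTGTAGGCCGAATCAGCACATCGAACCGCTCC. The template is its reverse complement.

5'-GGAGCGGTTCGATGTGCTGATTCGGCCTACAGGAGGCGTGAAAGCAATGGGCCCTTATGAGTCGCTTCTGCTCGAAAAAA-3'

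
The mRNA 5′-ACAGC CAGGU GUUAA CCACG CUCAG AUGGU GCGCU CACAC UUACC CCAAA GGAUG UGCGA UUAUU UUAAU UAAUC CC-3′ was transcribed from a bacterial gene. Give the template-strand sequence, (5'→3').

Replace U with T to get the coding DNA strand: ACAGCCAGGTGTTAACCACGCTCAGATGGTGCGCTCACACTTACCCCAAAGGATGTGCGATTATTTTAATTAATCCC. The template strand is its reverse complement (complement TGTCGGTCCACAATTGGTGCGAGTCTACCACGCGAGTGTGAATGGGGTTTCCTACACGCTAATAAAATTAATTAGGG, then reverse).

5'-GGGATTAATTAAAATAATCGCACATCCTTTGGGGTAAGTGTGAGCGCACCATCTGAGCGTGGTTAACACCTGGCTGT-3'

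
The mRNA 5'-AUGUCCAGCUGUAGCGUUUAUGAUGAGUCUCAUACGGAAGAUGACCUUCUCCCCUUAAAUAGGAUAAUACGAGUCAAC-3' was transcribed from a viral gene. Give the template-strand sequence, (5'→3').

Replace U with T to get the coding DNA strand: ATGTCCAGCTGTAGCGTTTATGATGAGTCTCATACGGAAGATGACCTTCTCCCCTTAAATAGGATAATACGAGTCAAC. The template strand is its reverse complement (complement TACAGGTCGACATCGCAAATACTACTCAGAGTATGCCTTCTACTGGAAGAGGGGAATTTATCCTATTATGCTCAGTTG, then reverse).

5′-GTTGACTCGTATTATCCTATTTAAGGGGAGAAGGTCATCTTCCGTATGAGACTCATCATAAACGCTACAGCTGGACAT-3′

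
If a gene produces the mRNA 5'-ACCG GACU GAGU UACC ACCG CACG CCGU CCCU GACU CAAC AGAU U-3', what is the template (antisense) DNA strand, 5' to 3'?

Replace U with T to get the coding DNA strand: ACCGGACTGAGTTACCACCGCACGCCGTCCCTGACTCAACAGATT. The template strand is its reverse complement (complement TGGCCTGACTCAATGGTGGCGTGCGGCAGGGACTGAGTTGTCTAA, then reverse).

5'-AATCTGTTGAGTCAGGGACGGCGTGCGGTGGTAACTCAGTCCGGT-3'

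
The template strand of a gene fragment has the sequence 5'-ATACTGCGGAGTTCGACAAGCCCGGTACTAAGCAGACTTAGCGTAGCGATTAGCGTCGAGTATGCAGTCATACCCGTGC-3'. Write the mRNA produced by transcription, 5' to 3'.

The mRNA has the sequence of the coding strand (reverse complement of the template) with T→U. Reverse complement of ATACTGCGGAGTTCGACAAGCCCGGTACTAAGCAGACTTAGCGTAGCGATTAGCGTCGAGTATGCAGTCATACCCGTGC is GCACGGGTATGACTGCATACTCGACGCTAATCGCTACGCTAAGTCTGCTTAGTACCGGGCTTGTCGAACTCCGCAGTAT; then T→U.

5′-GCACGGGUAUGACUGCAUACUCGACGCUAAUCGCUACGCUAAGUCUGCUUAGUACCGGGCUUGUCGAACUCCGCAGUAU-3′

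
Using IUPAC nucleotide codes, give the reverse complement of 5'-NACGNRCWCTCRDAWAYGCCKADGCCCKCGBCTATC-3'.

Standard pairs A↔T, G↔C; ambiguity codes pair R↔Y, K↔M, W↔W, B↔V, D↔H, N↔N. Complement (NTGCNYGWGAGYHTWTRCGGMTHCGGGMGCVGATAG), then reverse for 5'→3'.

5′-GATAGVCGMGGGCHTMGGCRTWTHYGAGWGYNCGTN-3′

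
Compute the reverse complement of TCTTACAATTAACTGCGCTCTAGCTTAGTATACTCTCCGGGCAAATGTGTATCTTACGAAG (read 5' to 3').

5'-CTTCGTAAGATACACATTTGCCCGGAGAGTATACTAAGCTAGAGCGCAGTTAATTGTAAGA-3'

Complement each base (A↔T, G↔C): AGAATGTTAATTGACGCGAGATCGAATCATATGAGAGGCCCGTTTACACATAGAATGCTTC. Then reverse.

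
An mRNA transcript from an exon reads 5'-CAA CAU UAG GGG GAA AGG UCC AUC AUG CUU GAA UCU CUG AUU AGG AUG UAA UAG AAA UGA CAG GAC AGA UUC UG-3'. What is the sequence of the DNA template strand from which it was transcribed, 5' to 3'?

Replace U with T to get the coding DNA strand: CAACATTAGGGGGAAAGGTCCATCATGCTTGAATCTCTGATTAGGATGTAATAGAAATGACAGGACAGATTCTG. The template strand is its reverse complement (complement GTTGTAATCCCCCTTTCCAGGTAGTACGAACTTAGAGACTAATCCTACATTATCTTTACTGTCCTGTCTAAGAC, then reverse).

5'-CAGAATCTGTCCTGTCATTTCTATTACATCCTAATCAGAGATTCAAGCATGATGGACCTTTCCCCCTAATGTTG-3'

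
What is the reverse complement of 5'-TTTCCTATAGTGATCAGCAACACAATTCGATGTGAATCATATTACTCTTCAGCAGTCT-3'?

Complement each base (A↔T, G↔C): AAAGGATATCACTAGTCGTTGTGTTAAGCTACACTTAGTATAATGAGAAGTCGTCAGA. Then reverse.

5'-AGACTGCTGAAGAGTAATATGATTCACATCGAATTGTGTTGCTGATCACTATAGGAAA-3'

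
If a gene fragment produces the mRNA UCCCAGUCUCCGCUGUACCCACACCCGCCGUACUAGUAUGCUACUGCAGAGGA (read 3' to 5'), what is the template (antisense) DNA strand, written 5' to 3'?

Written 5'→3' the mRNA is AGGAGACGUCAUCGUAUGAUCAUGCCGCCCACACCCAUGUCGCCUCUGACCCU, so the coding DNA strand is AGGAGACGTCATCGTATGATCATGCCGCCCACACCCATGTCGCCTCTGACCCT. The template is its reverse complement.

5′-AGGGTCAGAGGCGACATGGGTGTGGGCGGCATGATCATACGATGACGTCTCCT-3′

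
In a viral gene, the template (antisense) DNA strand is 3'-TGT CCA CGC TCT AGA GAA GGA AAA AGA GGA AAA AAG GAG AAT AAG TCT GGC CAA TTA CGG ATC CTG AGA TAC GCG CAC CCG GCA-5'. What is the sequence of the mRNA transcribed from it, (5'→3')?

Reading the template 3'→5' as shown, RNA polymerase pairs each base (A→U, T→A, G↔C) to build mRNA 5'→3' directly.

5'-ACAGGUGCGAGAUCUCUUCCUUUUUCUCCUUUUUUCCUCUUAUUCAGACCGGUUAAUGCCUAGGACUCUAUGCGCGUGGGCCGU-3'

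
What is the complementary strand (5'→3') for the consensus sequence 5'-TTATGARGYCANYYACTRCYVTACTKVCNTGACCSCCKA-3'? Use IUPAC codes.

5'-TMGGSGGTCANGBMAGTABRGYAGTRRNTGRCYTCATAA-3'

Standard pairs A↔T, G↔C; ambiguity codes pair R↔Y, K↔M, S↔S, V↔B, N↔N. Complement (AATACTYCRGTNRRTGAYGRBATGAMBGNACTGGSGGMT), then reverse for 5'→3'.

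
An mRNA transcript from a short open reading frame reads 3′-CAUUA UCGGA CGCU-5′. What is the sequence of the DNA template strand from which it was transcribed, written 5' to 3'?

Written 5'→3' the mRNA is UCGCAGGCUAUUAC, so the coding DNA strand is TCGCAGGCTATTAC. The template is its reverse complement.

5'-GTAATAGCCTGCGA-3'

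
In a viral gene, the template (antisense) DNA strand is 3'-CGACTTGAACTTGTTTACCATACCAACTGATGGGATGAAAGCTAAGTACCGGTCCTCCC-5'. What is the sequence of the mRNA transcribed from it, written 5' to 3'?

5'-GCUGAACUUGAACAAAUGGUAUGGUUGACUACCCUACUUUCGAUUCAUGGCCAGGAGGG-3'

Reading the template 3'→5' as shown, RNA polymerase pairs each base (A→U, T→A, G↔C) to build mRNA 5'→3' directly.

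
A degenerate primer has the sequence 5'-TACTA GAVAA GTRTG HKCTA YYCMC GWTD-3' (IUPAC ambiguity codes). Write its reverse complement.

5′-HAWCGKGRRTAGMDCAYACTTBTCTAGTA-3′

Standard pairs A↔T, G↔C; ambiguity codes pair R↔Y, M↔K, W↔W, D↔H, V↔B. Complement (ATGATCTBTTCAYACDMGATRRGKGCWAH), then reverse for 5'→3'.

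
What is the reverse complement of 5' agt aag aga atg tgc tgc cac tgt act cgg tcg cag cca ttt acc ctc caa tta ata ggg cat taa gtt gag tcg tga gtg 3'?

Reading the sequence 3'→5' and pairing each base (A↔T, G↔C) gives the reverse complement directly.

5'-CACTCACGACTCAACTTAATGCCCTATTAATTGGAGGGTAAATGGCTGCGACCGAGTACAGTGGCAGCACATTCTCTTACT-3'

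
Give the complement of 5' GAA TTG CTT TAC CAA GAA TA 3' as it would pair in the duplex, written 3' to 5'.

3'-CTTAACGAAATGGTTCTTAT-5'

Base-pairing A↔T, G↔C gives the complement. The complementary strand is antiparallel, so paired with a 5'→3' strand it runs 3'→5'.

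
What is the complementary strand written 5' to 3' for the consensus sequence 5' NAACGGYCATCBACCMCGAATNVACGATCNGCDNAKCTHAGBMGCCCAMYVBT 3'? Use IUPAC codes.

5'-AVBRKTGGGCKVCTDAGMTNHGCNGATCGTBNATTCGKGGTVGATGRCCGTTN-3'

Standard pairs A↔T, G↔C; ambiguity codes pair Y↔R, M↔K, B↔V, D↔H, N↔N. Complement (NTTGCCRGTAGVTGGKGCTTANBTGCTAGNCGHNTMGADTCVKCGGGTKRBVA), then reverse for 5'→3'.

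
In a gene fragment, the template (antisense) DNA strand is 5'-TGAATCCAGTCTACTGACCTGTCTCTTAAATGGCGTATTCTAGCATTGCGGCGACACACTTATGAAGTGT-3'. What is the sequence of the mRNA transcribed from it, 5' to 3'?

The mRNA has the sequence of the coding strand (reverse complement of the template) with T→U. Reverse complement of TGAATCCAGTCTACTGACCTGTCTCTTAAATGGCGTATTCTAGCATTGCGGCGACACACTTATGAAGTGT is ACACTTCATAAGTGTGTCGCCGCAATGCTAGAATACGCCATTTAAGAGACAGGTCAGTAGACTGGATTCA; then T→U.

5'-ACACUUCAUAAGUGUGUCGCCGCAAUGCUAGAAUACGCCAUUUAAGAGACAGGUCAGUAGACUGGAUUCA-3'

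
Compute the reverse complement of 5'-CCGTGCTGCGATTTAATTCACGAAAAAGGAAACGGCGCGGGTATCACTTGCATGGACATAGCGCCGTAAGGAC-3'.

5'-GTCCTTACGGCGCTATGTCCATGCAAGTGATACCCGCGCCGTTTCCTTTTTCGTGAATTAAATCGCAGCACGG-3'

Complement each base (A↔T, G↔C): GGCACGACGCTAAATTAAGTGCTTTTTCCTTTGCCGCGCCCATAGTGAACGTACCTGTATCGCGGCATTCCTG. Then reverse.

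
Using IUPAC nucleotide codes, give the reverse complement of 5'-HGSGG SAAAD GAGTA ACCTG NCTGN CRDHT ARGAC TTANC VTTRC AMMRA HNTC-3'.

Standard pairs A↔T, G↔C; ambiguity codes pair R↔Y, M↔K, S↔S, D↔H, V↔B, N↔N. Complement (DCSCCSTTTHCTCATTGGACNGACNGYHDATYCTGAATNGBAAYGTKKYTDNAG), then reverse for 5'→3'.

5'-GANDTYKKTGYAABGNTAAGTCYTADHYGNCAGNCAGGTTACTCHTTTSCCSCD-3'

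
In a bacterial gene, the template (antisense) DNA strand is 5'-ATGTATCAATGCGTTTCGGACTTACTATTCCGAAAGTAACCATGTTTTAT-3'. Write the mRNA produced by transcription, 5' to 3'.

5'-AUAAAACAUGGUUACUUUCGGAAUAGUAAGUCCGAAACGCAUUGAUACAU-3'

The mRNA has the sequence of the coding strand (reverse complement of the template) with T→U. Reverse complement of ATGTATCAATGCGTTTCGGACTTACTATTCCGAAAGTAACCATGTTTTAT is ATAAAACATGGTTACTTTCGGAATAGTAAGTCCGAAACGCATTGATACAT; then T→U.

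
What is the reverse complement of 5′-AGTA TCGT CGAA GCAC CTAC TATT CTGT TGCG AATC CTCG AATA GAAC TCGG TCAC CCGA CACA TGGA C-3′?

5'-GTCCATGTGTCGGGTGACCGAGTTCTATTCGAGGATTCGCAACAGAATAGTAGGTGCTTCGACGATACT-3'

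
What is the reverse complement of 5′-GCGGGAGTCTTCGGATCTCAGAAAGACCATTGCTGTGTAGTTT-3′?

Reading the sequence 3'→5' and pairing each base (A↔T, G↔C) gives the reverse complement directly.

5'-AAACTACACAGCAATGGTCTTTCTGAGATCCGAAGACTCCCGC-3'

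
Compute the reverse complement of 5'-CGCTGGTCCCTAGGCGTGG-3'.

Complement each base (A↔T, G↔C): GCGACCAGGGATCCGCACC. Then reverse.

5'-CCACGCCTAGGGACCAGCG-3'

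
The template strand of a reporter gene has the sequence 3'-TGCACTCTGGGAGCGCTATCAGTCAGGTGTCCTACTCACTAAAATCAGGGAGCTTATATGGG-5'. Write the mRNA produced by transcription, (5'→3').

Reading the template 3'→5' as shown, RNA polymerase pairs each base (A→U, T→A, G↔C) to build mRNA 5'→3' directly.

5'-ACGUGAGACCCUCGCGAUAGUCAGUCCACAGGAUGAGUGAUUUUAGUCCCUCGAAUAUACCC-3'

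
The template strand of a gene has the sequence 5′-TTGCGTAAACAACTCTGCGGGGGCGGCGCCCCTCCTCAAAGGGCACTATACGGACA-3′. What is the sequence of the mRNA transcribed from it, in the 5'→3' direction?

RNA polymerase reads the template 3'→5' and synthesizes mRNA 5'→3' by base-pairing (A→U, T→A, G↔C). The complement of the template is AACGCATTTGTTGAGACGCCCCCGCCGCGGGGAGGAGTTTCCCGTGATATGCCTGT; antiparallel, so 5'→3' the coding strand is TGTCCGTATAGTGCCCTTTGAGGAGGGGCGCCGCCCCCGCAGAGTTGTTTACGCAA. Replace T with U for the mRNA.

5'-UGUCCGUAUAGUGCCCUUUGAGGAGGGGCGCCGCCCCCGCAGAGUUGUUUACGCAA-3'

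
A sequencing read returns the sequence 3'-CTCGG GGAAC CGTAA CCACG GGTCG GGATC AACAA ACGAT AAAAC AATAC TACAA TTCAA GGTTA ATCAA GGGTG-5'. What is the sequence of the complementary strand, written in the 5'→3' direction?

5′-GAGCCCCTTGGCATTGGTGCCCAGCCCTAGTTGTTTGCTATTTTGTTATGATGTTAAGTTCCAATTAGTTCCCAC-3′

The strand is given 3'→5', so its complement runs 5'→3' in the same left-to-right order: pair each base A↔T, G↔C.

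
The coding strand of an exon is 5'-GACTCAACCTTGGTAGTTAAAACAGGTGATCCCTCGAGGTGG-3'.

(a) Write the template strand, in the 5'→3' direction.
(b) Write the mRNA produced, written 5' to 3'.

(a) 5'-CCACCTCGAGGGATCACCTGTTTTAACTACCAAGGTTGAGTC-3'
(b) 5'-GACUCAACCUUGGUAGUUAAAACAGGUGAUCCCUCGAGGUGG-3'

(a) The template strand is the reverse complement of the coding strand: complement CTGAGTTGGAACCATCAATTTTGTCCACTAGGGAGCTCCACC, then reverse.
(b) mRNA matches the coding strand with T→U.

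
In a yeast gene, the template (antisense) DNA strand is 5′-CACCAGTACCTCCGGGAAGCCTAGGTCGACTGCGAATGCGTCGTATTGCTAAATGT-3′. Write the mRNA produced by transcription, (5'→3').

5'-ACAUUUAGCAAUACGACGCAUUCGCAGUCGACCUAGGCUUCCCGGAGGUACUGGUG-3'

The mRNA has the sequence of the coding strand (reverse complement of the template) with T→U. Reverse complement of CACCAGTACCTCCGGGAAGCCTAGGTCGACTGCGAATGCGTCGTATTGCTAAATGT is ACATTTAGCAATACGACGCATTCGCAGTCGACCTAGGCTTCCCGGAGGTACTGGTG; then T→U.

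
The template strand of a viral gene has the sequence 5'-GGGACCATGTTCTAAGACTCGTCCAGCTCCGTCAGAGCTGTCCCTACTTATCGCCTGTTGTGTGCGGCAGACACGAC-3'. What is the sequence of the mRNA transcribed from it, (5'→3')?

5′-GUCGUGUCUGCCGCACACAACAGGCGAUAAGUAGGGACAGCUCUGACGGAGCUGGACGAGUCUUAGAACAUGGUCCC-3′

RNA polymerase reads the template 3'→5' and synthesizes mRNA 5'→3' by base-pairing (A→U, T→A, G↔C). The complement of the template is CCCTGGTACAAGATTCTGAGCAGGTCGAGGCAGTCTCGACAGGGATGAATAGCGGACAACACACGCCGTCTGTGCTG; antiparallel, so 5'→3' the coding strand is GTCGTGTCTGCCGCACACAACAGGCGATAAGTAGGGACAGCTCTGACGGAGCTGGACGAGTCTTAGAACATGGTCCC. Replace T with U for the mRNA.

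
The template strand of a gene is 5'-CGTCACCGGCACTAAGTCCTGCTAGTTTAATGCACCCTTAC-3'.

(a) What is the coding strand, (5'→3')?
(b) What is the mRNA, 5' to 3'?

(a) The coding strand is the reverse complement of the template: complement GCAGTGGCCGTGATTCAGGACGATCAAATTACGTGGGAATG, then reverse.
(b) mRNA has the coding-strand sequence with T→U.

(a) 5'-GTAAGGGTGCATTAAACTAGCAGGACTTAGTGCCGGTGACG-3'
(b) 5'-GUAAGGGUGCAUUAAACUAGCAGGACUUAGUGCCGGUGACG-3'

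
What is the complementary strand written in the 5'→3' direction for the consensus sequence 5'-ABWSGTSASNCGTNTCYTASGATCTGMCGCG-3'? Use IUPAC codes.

5'-CGCGKCAGATCSTARGANACGNSTSACSWVT-3'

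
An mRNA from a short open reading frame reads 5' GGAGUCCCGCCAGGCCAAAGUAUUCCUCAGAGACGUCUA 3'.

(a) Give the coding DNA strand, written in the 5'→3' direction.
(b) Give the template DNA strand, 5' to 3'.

(a) The coding strand matches the mRNA with U→T.
(b) The template strand is the reverse complement of the coding strand.

(a) 5'-GGAGTCCCGCCAGGCCAAAGTATTCCTCAGAGACGTCTA-3'
(b) 5'-TAGACGTCTCTGAGGAATACTTTGGCCTGGCGGGACTCC-3'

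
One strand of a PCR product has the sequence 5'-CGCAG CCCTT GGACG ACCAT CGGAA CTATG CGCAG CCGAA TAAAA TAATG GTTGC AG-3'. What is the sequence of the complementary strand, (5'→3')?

Pairing A↔T and G↔C gives GCGTCGGGAACCTGCTGGTAGCCTTGATACGCGTCGGCTTATTTTATTACCAACGTC, running 3'→5'. Reverse for the 5'→3' convention.

5'-CTGCAACCATTATTTTATTCGGCTGCGCATAGTTCCGATGGTCGTCCAAGGGCTGCG-3'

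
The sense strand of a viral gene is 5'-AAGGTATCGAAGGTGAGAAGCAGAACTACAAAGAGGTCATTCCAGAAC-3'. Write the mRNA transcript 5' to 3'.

The mRNA is synthesized from the template strand, so it matches the coding strand with T replaced by U.

5'-AAGGUAUCGAAGGUGAGAAGCAGAACUACAAAGAGGUCAUUCCAGAAC-3'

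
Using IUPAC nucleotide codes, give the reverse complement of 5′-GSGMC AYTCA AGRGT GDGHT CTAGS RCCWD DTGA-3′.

Standard pairs A↔T, G↔C; ambiguity codes pair R↔Y, M↔K, W↔W, S↔S, D↔H. Complement (CSCKGTRAGTTCYCACHCDAGATCSYGGWHHACT), then reverse for 5'→3'.

5'-TCAHHWGGYSCTAGADCHCACYCTTGARTGKCSC-3'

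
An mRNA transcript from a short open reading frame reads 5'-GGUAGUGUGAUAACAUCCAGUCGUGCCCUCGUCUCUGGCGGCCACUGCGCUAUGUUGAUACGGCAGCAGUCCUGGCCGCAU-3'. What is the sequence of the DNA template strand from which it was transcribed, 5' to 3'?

Replace U with T to get the coding DNA strand: GGTAGTGTGATAACATCCAGTCGTGCCCTCGTCTCTGGCGGCCACTGCGCTATGTTGATACGGCAGCAGTCCTGGCCGCAT. The template strand is its reverse complement (complement CCATCACACTATTGTAGGTCAGCACGGGAGCAGAGACCGCCGGTGACGCGATACAACTATGCCGTCGTCAGGACCGGCGTA, then reverse).

5'-ATGCGGCCAGGACTGCTGCCGTATCAACATAGCGCAGTGGCCGCCAGAGACGAGGGCACGACTGGATGTTATCACACTACC-3'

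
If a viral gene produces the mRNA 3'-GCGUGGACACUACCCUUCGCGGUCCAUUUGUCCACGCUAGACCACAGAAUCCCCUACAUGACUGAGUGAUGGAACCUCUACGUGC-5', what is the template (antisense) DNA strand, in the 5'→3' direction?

5'-CGCACCTGTGATGGGAAGCGCCAGGTAAACAGGTGCGATCTGGTGTCTTAGGGGATGTACTGACTCACTACCTTGGAGATGCACG-3'

Written 5'→3' the mRNA is CGUGCAUCUCCAAGGUAGUGAGUCAGUACAUCCCCUAAGACACCAGAUCGCACCUGUUUACCUGGCGCUUCCCAUCACAGGUGCG, so the coding DNA strand is CGTGCATCTCCAAGGTAGTGAGTCAGTACATCCCCTAAGACACCAGATCGCACCTGTTTACCTGGCGCTTCCCATCACAGGTGCG. The template is its reverse complement.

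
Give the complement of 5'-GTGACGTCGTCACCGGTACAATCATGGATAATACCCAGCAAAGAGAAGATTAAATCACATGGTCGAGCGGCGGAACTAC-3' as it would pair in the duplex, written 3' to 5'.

3'-CACTGCAGCAGTGGCCATGTTAGTACCTATTATGGGTCGTTTCTCTTCTAATTTAGTGTACCAGCTCGCCGCCTTGATG-5'

Base-pairing A↔T, G↔C gives the complement. The complementary strand is antiparallel, so paired with a 5'→3' strand it runs 3'→5'.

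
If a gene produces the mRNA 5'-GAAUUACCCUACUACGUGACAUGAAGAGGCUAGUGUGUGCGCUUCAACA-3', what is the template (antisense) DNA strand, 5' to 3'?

Replace U with T to get the coding DNA strand: GAATTACCCTACTACGTGACATGAAGAGGCTAGTGTGTGCGCTTCAACA. The template strand is its reverse complement (complement CTTAATGGGATGATGCACTGTACTTCTCCGATCACACACGCGAAGTTGT, then reverse).

5'-TGTTGAAGCGCACACACTAGCCTCTTCATGTCACGTAGTAGGGTAATTC-3'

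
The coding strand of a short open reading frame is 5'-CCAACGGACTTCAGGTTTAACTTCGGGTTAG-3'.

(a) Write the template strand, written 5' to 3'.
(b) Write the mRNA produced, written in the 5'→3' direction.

(a) 5'-CTAACCCGAAGTTAAACCTGAAGTCCGTTGG-3'
(b) 5'-CCAACGGACUUCAGGUUUAACUUCGGGUUAG-3'

(a) The template strand is the reverse complement of the coding strand: complement GGTTGCCTGAAGTCCAAATTGAAGCCCAATC, then reverse.
(b) mRNA matches the coding strand with T→U.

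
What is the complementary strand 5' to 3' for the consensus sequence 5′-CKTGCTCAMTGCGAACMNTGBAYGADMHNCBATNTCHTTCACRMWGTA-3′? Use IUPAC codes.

5'-TACWKYGTGAADGANATVGNDKHTCRTVCANKGTTCGCAKTGAGCAMG-3'

Standard pairs A↔T, G↔C; ambiguity codes pair R↔Y, M↔K, W↔W, B↔V, D↔H, N↔N. Complement (GMACGAGTKACGCTTGKNACVTRCTHKDNGVTANAGDAAGTGYKWCAT), then reverse for 5'→3'.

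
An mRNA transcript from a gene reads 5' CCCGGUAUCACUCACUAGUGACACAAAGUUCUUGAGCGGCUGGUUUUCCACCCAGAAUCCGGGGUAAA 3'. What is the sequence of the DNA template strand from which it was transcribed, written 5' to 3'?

Replace U with T to get the coding DNA strand: CCCGGTATCACTCACTAGTGACACAAAGTTCTTGAGCGGCTGGTTTTCCACCCAGAATCCGGGGTAAA. The template strand is its reverse complement (complement GGGCCATAGTGAGTGATCACTGTGTTTCAAGAACTCGCCGACCAAAAGGTGGGTCTTAGGCCCCATTT, then reverse).

5'-TTTACCCCGGATTCTGGGTGGAAAACCAGCCGCTCAAGAACTTTGTGTCACTAGTGAGTGATACCGGG-3'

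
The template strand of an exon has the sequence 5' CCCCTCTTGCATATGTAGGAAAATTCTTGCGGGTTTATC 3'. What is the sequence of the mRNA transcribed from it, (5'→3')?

The mRNA has the sequence of the coding strand (reverse complement of the template) with T→U. Reverse complement of CCCCTCTTGCATATGTAGGAAAATTCTTGCGGGTTTATC is GATAAACCCGCAAGAATTTTCCTACATATGCAAGAGGGG; then T→U.

5'-GAUAAACCCGCAAGAAUUUUCCUACAUAUGCAAGAGGGG-3'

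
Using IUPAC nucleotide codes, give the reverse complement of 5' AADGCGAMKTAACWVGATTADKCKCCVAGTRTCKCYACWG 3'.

5′-CWGTRGMGAYACTBGGMGMHTAATCBWGTTAMKTCGCHTT-3′

Standard pairs A↔T, G↔C; ambiguity codes pair R↔Y, M↔K, W↔W, D↔H, V↔B. Complement (TTHCGCTKMATTGWBCTAATHMGMGGBTCAYAGMGRTGWC), then reverse for 5'→3'.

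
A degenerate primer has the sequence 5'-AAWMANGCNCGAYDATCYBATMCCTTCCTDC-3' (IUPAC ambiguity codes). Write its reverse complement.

5'-GHAGGAAGGKATVRGATHRTCGNGCNTKWTT-3'

Standard pairs A↔T, G↔C; ambiguity codes pair Y↔R, M↔K, W↔W, B↔V, D↔H, N↔N. Complement (TTWKTNCGNGCTRHTAGRVTAKGGAAGGAHG), then reverse for 5'→3'.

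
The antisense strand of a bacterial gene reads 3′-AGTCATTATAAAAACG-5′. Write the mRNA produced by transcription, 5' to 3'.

Reading the template 3'→5' as shown, RNA polymerase pairs each base (A→U, T→A, G↔C) to build mRNA 5'→3' directly.

5'-UCAGUAAUAUUUUUGC-3'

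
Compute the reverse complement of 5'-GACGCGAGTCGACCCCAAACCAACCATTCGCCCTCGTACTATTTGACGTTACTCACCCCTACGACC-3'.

5'-GGTCGTAGGGGTGAGTAACGTCAAATAGTACGAGGGCGAATGGTTGGTTTGGGGTCGACTCGCGTC-3'

Complement each base (A↔T, G↔C): CTGCGCTCAGCTGGGGTTTGGTTGGTAAGCGGGAGCATGATAAACTGCAATGAGTGGGGATGCTGG. Then reverse.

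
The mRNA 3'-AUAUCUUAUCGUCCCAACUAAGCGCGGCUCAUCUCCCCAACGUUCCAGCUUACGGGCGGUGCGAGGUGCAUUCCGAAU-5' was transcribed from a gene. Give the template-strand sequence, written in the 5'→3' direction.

Written 5'→3' the mRNA is UAAGCCUUACGUGGAGCGUGGCGGGCAUUCGACCUUGCAACCCCUCUACUCGGCGCGAAUCAACCCUGCUAUUCUAUA, so the coding DNA strand is TAAGCCTTACGTGGAGCGTGGCGGGCATTCGACCTTGCAACCCCTCTACTCGGCGCGAATCAACCCTGCTATTCTATA. The template is its reverse complement.

5'-TATAGAATAGCAGGGTTGATTCGCGCCGAGTAGAGGGGTTGCAAGGTCGAATGCCCGCCACGCTCCACGTAAGGCTTA-3'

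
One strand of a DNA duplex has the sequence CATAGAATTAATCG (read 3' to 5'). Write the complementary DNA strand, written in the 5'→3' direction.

5'-GTATCTTAATTAGC-3'

The strand is given 3'→5', so its complement runs 5'→3' in the same left-to-right order: pair each base A↔T, G↔C.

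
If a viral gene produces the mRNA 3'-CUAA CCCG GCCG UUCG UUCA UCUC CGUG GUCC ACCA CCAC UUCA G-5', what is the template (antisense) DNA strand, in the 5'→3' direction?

5′-GATTGGGCCGGCAAGCAAGTAGAGGCACCAGGTGGTGGTGAAGTC-3′

Written 5'→3' the mRNA is GACUUCACCACCACCUGGUGCCUCUACUUGCUUGCCGGCCCAAUC, so the coding DNA strand is GACTTCACCACCACCTGGTGCCTCTACTTGCTTGCCGGCCCAATC. The template is its reverse complement.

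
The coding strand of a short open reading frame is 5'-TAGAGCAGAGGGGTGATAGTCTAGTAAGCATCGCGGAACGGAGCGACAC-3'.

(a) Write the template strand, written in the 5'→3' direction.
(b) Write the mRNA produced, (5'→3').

(a) 5'-GTGTCGCTCCGTTCCGCGATGCTTACTAGACTATCACCCCTCTGCTCTA-3'
(b) 5'-UAGAGCAGAGGGGUGAUAGUCUAGUAAGCAUCGCGGAACGGAGCGACAC-3'

(a) The template strand is the reverse complement of the coding strand: complement ATCTCGTCTCCCCACTATCAGATCATTCGTAGCGCCTTGCCTCGCTGTG, then reverse.
(b) mRNA matches the coding strand with T→U.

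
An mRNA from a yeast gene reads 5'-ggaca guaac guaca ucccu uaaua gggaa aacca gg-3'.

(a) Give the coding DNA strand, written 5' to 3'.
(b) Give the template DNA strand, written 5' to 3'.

(a) The coding strand matches the mRNA with U→T.
(b) The template strand is the reverse complement of the coding strand.

(a) 5′-GGACAGTAACGTACATCCCTTAATAGGGAAAACCAGG-3′
(b) 5'-CCTGGTTTTCCCTATTAAGGGATGTACGTTACTGTCC-3'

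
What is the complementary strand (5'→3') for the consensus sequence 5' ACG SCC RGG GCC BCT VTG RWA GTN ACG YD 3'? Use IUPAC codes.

5'-HRCGTNACTWYCABAGVGGCCCYGGSCGT-3'

Standard pairs A↔T, G↔C; ambiguity codes pair R↔Y, W↔W, S↔S, B↔V, D↔H, N↔N. Complement (TGCSGGYCCCGGVGABACYWTCANTGCRH), then reverse for 5'→3'.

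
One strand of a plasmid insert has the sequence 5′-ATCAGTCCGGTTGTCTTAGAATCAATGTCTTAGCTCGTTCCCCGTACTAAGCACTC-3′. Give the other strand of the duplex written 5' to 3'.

5′-GAGTGCTTAGTACGGGGAACGAGCTAAGACATTGATTCTAAGACAACCGGACTGAT-3′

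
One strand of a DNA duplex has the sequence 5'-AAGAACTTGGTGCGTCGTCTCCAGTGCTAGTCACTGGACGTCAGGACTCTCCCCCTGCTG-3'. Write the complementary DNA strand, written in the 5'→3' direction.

5'-CAGCAGGGGGAGAGTCCTGACGTCCAGTGACTAGCACTGGAGACGACGCACCAAGTTCTT-3'

Pairing A↔T and G↔C gives TTCTTGAACCACGCAGCAGAGGTCACGATCAGTGACCTGCAGTCCTGAGAGGGGGACGAC, running 3'→5'. Reverse for the 5'→3' convention.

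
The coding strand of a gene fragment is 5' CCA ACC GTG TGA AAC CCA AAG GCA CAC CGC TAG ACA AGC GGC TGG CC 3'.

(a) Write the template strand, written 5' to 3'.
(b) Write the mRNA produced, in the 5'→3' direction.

(a) 5'-GGCCAGCCGCTTGTCTAGCGGTGTGCCTTTGGGTTTCACACGGTTGG-3'
(b) 5'-CCAACCGUGUGAAACCCAAAGGCACACCGCUAGACAAGCGGCUGGCC-3'

(a) The template strand is the reverse complement of the coding strand: complement GGTTGGCACACTTTGGGTTTCCGTGTGGCGATCTGTTCGCCGACCGG, then reverse.
(b) mRNA matches the coding strand with T→U.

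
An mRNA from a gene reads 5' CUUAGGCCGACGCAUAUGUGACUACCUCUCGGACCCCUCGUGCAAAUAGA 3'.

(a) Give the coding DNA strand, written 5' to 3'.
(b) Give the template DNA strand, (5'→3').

(a) 5'-CTTAGGCCGACGCATATGTGACTACCTCTCGGACCCCTCGTGCAAATAGA-3'
(b) 5'-TCTATTTGCACGAGGGGTCCGAGAGGTAGTCACATATGCGTCGGCCTAAG-3'

(a) The coding strand matches the mRNA with U→T.
(b) The template strand is the reverse complement of the coding strand.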